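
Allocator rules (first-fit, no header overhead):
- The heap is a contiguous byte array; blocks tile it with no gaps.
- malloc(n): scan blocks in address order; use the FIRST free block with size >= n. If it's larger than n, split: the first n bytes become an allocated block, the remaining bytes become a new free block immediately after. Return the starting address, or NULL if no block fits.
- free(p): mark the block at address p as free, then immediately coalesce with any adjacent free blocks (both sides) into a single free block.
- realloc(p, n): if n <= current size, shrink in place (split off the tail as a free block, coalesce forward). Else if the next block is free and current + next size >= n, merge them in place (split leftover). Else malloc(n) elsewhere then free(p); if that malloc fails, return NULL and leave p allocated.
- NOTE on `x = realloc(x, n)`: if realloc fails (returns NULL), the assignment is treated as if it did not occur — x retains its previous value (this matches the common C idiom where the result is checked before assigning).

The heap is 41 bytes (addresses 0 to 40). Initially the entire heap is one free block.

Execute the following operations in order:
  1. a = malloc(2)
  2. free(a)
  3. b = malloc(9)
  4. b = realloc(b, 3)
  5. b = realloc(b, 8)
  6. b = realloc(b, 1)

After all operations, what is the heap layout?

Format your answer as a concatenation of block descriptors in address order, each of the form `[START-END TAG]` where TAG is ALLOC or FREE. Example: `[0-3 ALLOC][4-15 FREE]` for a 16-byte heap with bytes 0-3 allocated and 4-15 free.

Answer: [0-0 ALLOC][1-40 FREE]

Derivation:
Op 1: a = malloc(2) -> a = 0; heap: [0-1 ALLOC][2-40 FREE]
Op 2: free(a) -> (freed a); heap: [0-40 FREE]
Op 3: b = malloc(9) -> b = 0; heap: [0-8 ALLOC][9-40 FREE]
Op 4: b = realloc(b, 3) -> b = 0; heap: [0-2 ALLOC][3-40 FREE]
Op 5: b = realloc(b, 8) -> b = 0; heap: [0-7 ALLOC][8-40 FREE]
Op 6: b = realloc(b, 1) -> b = 0; heap: [0-0 ALLOC][1-40 FREE]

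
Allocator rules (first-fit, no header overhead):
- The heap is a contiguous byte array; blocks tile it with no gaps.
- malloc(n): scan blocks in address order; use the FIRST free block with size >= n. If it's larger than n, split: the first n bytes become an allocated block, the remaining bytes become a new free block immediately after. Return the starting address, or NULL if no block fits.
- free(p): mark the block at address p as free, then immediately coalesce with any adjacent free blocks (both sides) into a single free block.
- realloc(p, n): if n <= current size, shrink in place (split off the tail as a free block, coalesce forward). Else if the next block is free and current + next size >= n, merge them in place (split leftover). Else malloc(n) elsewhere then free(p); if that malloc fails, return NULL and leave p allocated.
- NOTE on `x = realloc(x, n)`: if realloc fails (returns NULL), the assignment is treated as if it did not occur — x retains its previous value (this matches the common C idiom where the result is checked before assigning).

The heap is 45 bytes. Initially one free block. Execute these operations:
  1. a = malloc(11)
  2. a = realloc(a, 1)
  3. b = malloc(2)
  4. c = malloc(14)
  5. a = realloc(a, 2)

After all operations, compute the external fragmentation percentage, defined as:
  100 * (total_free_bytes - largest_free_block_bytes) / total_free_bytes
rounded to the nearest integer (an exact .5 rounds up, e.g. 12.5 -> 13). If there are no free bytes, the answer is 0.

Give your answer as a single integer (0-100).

Answer: 4

Derivation:
Op 1: a = malloc(11) -> a = 0; heap: [0-10 ALLOC][11-44 FREE]
Op 2: a = realloc(a, 1) -> a = 0; heap: [0-0 ALLOC][1-44 FREE]
Op 3: b = malloc(2) -> b = 1; heap: [0-0 ALLOC][1-2 ALLOC][3-44 FREE]
Op 4: c = malloc(14) -> c = 3; heap: [0-0 ALLOC][1-2 ALLOC][3-16 ALLOC][17-44 FREE]
Op 5: a = realloc(a, 2) -> a = 17; heap: [0-0 FREE][1-2 ALLOC][3-16 ALLOC][17-18 ALLOC][19-44 FREE]
Free blocks: [1 26] total_free=27 largest=26 -> 100*(27-26)/27 = 100/27 ≈ 3.704 -> rounds to 4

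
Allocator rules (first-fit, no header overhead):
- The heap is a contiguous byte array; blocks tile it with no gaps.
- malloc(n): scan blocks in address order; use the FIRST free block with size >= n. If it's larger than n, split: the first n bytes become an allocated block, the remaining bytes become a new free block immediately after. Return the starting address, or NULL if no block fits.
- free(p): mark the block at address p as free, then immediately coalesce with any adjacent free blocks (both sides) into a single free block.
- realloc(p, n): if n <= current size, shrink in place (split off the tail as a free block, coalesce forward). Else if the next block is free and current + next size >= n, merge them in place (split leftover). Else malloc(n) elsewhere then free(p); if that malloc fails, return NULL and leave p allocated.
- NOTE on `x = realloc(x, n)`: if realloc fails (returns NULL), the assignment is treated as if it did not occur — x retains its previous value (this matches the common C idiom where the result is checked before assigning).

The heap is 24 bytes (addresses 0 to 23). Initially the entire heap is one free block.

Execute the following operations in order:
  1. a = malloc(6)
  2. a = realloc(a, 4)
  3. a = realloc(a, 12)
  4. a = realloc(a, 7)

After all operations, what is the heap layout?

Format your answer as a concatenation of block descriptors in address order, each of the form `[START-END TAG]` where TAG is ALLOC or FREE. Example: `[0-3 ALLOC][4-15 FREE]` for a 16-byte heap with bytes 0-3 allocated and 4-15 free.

Op 1: a = malloc(6) -> a = 0; heap: [0-5 ALLOC][6-23 FREE]
Op 2: a = realloc(a, 4) -> a = 0; heap: [0-3 ALLOC][4-23 FREE]
Op 3: a = realloc(a, 12) -> a = 0; heap: [0-11 ALLOC][12-23 FREE]
Op 4: a = realloc(a, 7) -> a = 0; heap: [0-6 ALLOC][7-23 FREE]

Answer: [0-6 ALLOC][7-23 FREE]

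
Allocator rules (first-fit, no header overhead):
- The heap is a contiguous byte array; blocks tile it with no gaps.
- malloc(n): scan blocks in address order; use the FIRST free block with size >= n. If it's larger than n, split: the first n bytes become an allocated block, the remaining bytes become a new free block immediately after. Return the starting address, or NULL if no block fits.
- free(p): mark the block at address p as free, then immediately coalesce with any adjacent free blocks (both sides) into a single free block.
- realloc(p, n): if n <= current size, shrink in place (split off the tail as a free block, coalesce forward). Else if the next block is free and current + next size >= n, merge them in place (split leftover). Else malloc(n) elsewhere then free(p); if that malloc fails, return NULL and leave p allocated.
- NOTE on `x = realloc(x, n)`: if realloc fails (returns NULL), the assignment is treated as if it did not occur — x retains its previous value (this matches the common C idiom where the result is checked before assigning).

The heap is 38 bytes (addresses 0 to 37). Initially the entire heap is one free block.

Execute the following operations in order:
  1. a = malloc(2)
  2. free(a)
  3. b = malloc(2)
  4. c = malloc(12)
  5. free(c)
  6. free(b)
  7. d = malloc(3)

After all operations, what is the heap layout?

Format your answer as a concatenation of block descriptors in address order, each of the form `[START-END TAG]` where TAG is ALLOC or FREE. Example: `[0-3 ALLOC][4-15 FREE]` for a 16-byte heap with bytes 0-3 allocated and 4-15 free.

Op 1: a = malloc(2) -> a = 0; heap: [0-1 ALLOC][2-37 FREE]
Op 2: free(a) -> (freed a); heap: [0-37 FREE]
Op 3: b = malloc(2) -> b = 0; heap: [0-1 ALLOC][2-37 FREE]
Op 4: c = malloc(12) -> c = 2; heap: [0-1 ALLOC][2-13 ALLOC][14-37 FREE]
Op 5: free(c) -> (freed c); heap: [0-1 ALLOC][2-37 FREE]
Op 6: free(b) -> (freed b); heap: [0-37 FREE]
Op 7: d = malloc(3) -> d = 0; heap: [0-2 ALLOC][3-37 FREE]

Answer: [0-2 ALLOC][3-37 FREE]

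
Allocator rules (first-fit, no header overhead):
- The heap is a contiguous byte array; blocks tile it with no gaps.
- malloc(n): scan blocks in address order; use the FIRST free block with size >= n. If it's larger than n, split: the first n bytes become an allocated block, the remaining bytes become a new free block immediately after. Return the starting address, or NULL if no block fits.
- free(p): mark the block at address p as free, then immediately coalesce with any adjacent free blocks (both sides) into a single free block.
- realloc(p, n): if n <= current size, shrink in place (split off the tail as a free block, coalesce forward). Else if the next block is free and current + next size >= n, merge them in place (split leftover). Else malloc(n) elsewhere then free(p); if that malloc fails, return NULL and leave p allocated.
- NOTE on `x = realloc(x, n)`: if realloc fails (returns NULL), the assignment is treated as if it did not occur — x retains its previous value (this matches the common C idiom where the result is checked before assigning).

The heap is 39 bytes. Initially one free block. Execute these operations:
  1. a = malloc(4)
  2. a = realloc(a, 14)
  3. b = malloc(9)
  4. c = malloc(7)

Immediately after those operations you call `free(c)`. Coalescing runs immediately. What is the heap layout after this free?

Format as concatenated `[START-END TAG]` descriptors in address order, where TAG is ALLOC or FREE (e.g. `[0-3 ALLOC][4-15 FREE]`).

Answer: [0-13 ALLOC][14-22 ALLOC][23-38 FREE]

Derivation:
Op 1: a = malloc(4) -> a = 0; heap: [0-3 ALLOC][4-38 FREE]
Op 2: a = realloc(a, 14) -> a = 0; heap: [0-13 ALLOC][14-38 FREE]
Op 3: b = malloc(9) -> b = 14; heap: [0-13 ALLOC][14-22 ALLOC][23-38 FREE]
Op 4: c = malloc(7) -> c = 23; heap: [0-13 ALLOC][14-22 ALLOC][23-29 ALLOC][30-38 FREE]
free(c): c = 23 -> block [23-29 ALLOC]; mark free, coalesce with adjacent free neighbors -> [0-13 ALLOC][14-22 ALLOC][23-38 FREE]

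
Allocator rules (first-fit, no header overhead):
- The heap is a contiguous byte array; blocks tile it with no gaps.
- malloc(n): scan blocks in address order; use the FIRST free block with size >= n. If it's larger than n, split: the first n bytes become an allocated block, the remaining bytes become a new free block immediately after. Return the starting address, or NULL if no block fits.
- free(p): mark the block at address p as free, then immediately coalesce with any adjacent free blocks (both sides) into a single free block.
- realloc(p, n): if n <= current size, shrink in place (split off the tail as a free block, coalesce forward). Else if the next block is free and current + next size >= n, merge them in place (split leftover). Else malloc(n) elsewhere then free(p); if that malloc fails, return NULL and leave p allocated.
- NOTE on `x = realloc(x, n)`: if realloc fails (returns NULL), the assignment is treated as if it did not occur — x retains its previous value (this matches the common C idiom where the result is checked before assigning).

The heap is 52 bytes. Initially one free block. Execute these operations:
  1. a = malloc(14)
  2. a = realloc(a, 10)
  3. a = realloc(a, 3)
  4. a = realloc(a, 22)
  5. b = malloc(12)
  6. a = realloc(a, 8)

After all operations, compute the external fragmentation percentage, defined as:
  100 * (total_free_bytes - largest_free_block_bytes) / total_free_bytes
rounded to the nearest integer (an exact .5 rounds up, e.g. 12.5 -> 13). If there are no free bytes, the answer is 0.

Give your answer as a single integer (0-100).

Op 1: a = malloc(14) -> a = 0; heap: [0-13 ALLOC][14-51 FREE]
Op 2: a = realloc(a, 10) -> a = 0; heap: [0-9 ALLOC][10-51 FREE]
Op 3: a = realloc(a, 3) -> a = 0; heap: [0-2 ALLOC][3-51 FREE]
Op 4: a = realloc(a, 22) -> a = 0; heap: [0-21 ALLOC][22-51 FREE]
Op 5: b = malloc(12) -> b = 22; heap: [0-21 ALLOC][22-33 ALLOC][34-51 FREE]
Op 6: a = realloc(a, 8) -> a = 0; heap: [0-7 ALLOC][8-21 FREE][22-33 ALLOC][34-51 FREE]
Free blocks: [14 18] total_free=32 largest=18 -> 100*(32-18)/32 = 1400/32 = 43.75 -> rounds to 44

Answer: 44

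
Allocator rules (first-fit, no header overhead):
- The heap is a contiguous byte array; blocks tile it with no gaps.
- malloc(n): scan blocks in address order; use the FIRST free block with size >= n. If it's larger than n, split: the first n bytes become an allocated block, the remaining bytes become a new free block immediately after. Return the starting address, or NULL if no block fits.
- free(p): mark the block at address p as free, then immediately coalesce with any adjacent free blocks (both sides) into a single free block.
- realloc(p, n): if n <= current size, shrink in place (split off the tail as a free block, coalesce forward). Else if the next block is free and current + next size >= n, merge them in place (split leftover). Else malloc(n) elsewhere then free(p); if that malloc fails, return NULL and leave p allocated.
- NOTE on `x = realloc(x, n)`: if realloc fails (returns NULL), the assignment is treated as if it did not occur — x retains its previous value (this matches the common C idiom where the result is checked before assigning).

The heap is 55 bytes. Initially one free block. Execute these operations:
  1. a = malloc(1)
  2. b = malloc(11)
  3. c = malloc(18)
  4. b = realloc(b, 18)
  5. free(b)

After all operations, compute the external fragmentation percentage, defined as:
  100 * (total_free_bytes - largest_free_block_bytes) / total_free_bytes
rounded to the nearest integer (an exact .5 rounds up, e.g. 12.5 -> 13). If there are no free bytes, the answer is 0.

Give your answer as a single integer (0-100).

Op 1: a = malloc(1) -> a = 0; heap: [0-0 ALLOC][1-54 FREE]
Op 2: b = malloc(11) -> b = 1; heap: [0-0 ALLOC][1-11 ALLOC][12-54 FREE]
Op 3: c = malloc(18) -> c = 12; heap: [0-0 ALLOC][1-11 ALLOC][12-29 ALLOC][30-54 FREE]
Op 4: b = realloc(b, 18) -> b = 30; heap: [0-0 ALLOC][1-11 FREE][12-29 ALLOC][30-47 ALLOC][48-54 FREE]
Op 5: free(b) -> (freed b); heap: [0-0 ALLOC][1-11 FREE][12-29 ALLOC][30-54 FREE]
Free blocks: [11 25] total_free=36 largest=25 -> 100*(36-25)/36 = 1100/36 ≈ 30.556 -> rounds to 31

Answer: 31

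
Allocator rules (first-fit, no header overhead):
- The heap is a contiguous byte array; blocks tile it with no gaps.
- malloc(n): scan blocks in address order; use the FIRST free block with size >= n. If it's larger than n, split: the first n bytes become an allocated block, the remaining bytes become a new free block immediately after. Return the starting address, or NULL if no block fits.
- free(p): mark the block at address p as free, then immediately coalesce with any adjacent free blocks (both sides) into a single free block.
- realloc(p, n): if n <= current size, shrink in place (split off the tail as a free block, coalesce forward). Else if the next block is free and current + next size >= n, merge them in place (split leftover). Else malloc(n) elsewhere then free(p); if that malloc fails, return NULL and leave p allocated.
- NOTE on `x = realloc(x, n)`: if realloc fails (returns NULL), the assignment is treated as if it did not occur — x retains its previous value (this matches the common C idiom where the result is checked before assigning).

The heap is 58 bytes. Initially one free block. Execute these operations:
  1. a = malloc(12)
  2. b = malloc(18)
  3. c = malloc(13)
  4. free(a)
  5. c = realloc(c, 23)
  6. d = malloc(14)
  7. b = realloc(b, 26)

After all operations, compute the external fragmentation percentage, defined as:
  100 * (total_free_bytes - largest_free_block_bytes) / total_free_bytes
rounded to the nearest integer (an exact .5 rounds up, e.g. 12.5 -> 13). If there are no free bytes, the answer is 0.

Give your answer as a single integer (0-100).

Op 1: a = malloc(12) -> a = 0; heap: [0-11 ALLOC][12-57 FREE]
Op 2: b = malloc(18) -> b = 12; heap: [0-11 ALLOC][12-29 ALLOC][30-57 FREE]
Op 3: c = malloc(13) -> c = 30; heap: [0-11 ALLOC][12-29 ALLOC][30-42 ALLOC][43-57 FREE]
Op 4: free(a) -> (freed a); heap: [0-11 FREE][12-29 ALLOC][30-42 ALLOC][43-57 FREE]
Op 5: c = realloc(c, 23) -> c = 30; heap: [0-11 FREE][12-29 ALLOC][30-52 ALLOC][53-57 FREE]
Op 6: d = malloc(14) -> d = NULL; heap: [0-11 FREE][12-29 ALLOC][30-52 ALLOC][53-57 FREE]
Op 7: b = realloc(b, 26) -> NULL (b unchanged); heap: [0-11 FREE][12-29 ALLOC][30-52 ALLOC][53-57 FREE]
Free blocks: [12 5] total_free=17 largest=12 -> 100*(17-12)/17 = 500/17 ≈ 29.412 -> rounds to 29

Answer: 29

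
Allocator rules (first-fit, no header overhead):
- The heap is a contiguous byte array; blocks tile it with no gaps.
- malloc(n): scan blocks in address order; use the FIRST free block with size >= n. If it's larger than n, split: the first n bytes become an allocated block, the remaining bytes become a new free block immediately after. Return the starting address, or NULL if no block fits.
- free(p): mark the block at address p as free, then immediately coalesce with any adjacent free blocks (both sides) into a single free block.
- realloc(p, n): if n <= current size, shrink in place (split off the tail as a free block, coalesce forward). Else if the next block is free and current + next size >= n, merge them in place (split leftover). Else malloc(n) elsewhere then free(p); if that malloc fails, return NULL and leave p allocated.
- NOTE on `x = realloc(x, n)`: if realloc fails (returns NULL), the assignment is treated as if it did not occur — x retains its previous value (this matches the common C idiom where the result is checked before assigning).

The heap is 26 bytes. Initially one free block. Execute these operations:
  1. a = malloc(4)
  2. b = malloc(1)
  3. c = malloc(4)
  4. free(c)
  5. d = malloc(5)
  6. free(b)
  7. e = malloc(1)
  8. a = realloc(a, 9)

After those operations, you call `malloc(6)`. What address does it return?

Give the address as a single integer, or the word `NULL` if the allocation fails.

Op 1: a = malloc(4) -> a = 0; heap: [0-3 ALLOC][4-25 FREE]
Op 2: b = malloc(1) -> b = 4; heap: [0-3 ALLOC][4-4 ALLOC][5-25 FREE]
Op 3: c = malloc(4) -> c = 5; heap: [0-3 ALLOC][4-4 ALLOC][5-8 ALLOC][9-25 FREE]
Op 4: free(c) -> (freed c); heap: [0-3 ALLOC][4-4 ALLOC][5-25 FREE]
Op 5: d = malloc(5) -> d = 5; heap: [0-3 ALLOC][4-4 ALLOC][5-9 ALLOC][10-25 FREE]
Op 6: free(b) -> (freed b); heap: [0-3 ALLOC][4-4 FREE][5-9 ALLOC][10-25 FREE]
Op 7: e = malloc(1) -> e = 4; heap: [0-3 ALLOC][4-4 ALLOC][5-9 ALLOC][10-25 FREE]
Op 8: a = realloc(a, 9) -> a = 10; heap: [0-3 FREE][4-4 ALLOC][5-9 ALLOC][10-18 ALLOC][19-25 FREE]
malloc(6): first-fit scan over [0-3 FREE][4-4 ALLOC][5-9 ALLOC][10-18 ALLOC][19-25 FREE] -> 19

Answer: 19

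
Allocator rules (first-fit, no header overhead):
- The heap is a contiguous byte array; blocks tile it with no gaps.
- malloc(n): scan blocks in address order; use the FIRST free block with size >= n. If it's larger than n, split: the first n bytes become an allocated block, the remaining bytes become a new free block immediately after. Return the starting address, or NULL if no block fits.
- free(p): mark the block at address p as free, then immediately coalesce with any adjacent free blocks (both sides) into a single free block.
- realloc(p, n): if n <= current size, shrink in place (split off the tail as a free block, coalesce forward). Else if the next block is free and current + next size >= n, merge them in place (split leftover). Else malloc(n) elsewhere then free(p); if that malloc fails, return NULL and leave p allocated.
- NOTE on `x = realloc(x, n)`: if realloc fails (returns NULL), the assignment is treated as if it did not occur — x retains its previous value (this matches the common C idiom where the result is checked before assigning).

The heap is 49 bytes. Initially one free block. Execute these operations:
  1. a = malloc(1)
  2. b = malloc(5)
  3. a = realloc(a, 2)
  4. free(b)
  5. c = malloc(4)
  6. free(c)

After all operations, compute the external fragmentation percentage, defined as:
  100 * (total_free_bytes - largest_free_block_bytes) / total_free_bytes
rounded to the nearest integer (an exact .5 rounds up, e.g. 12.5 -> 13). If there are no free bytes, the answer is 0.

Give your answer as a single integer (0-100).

Op 1: a = malloc(1) -> a = 0; heap: [0-0 ALLOC][1-48 FREE]
Op 2: b = malloc(5) -> b = 1; heap: [0-0 ALLOC][1-5 ALLOC][6-48 FREE]
Op 3: a = realloc(a, 2) -> a = 6; heap: [0-0 FREE][1-5 ALLOC][6-7 ALLOC][8-48 FREE]
Op 4: free(b) -> (freed b); heap: [0-5 FREE][6-7 ALLOC][8-48 FREE]
Op 5: c = malloc(4) -> c = 0; heap: [0-3 ALLOC][4-5 FREE][6-7 ALLOC][8-48 FREE]
Op 6: free(c) -> (freed c); heap: [0-5 FREE][6-7 ALLOC][8-48 FREE]
Free blocks: [6 41] total_free=47 largest=41 -> 100*(47-41)/47 = 600/47 ≈ 12.766 -> rounds to 13

Answer: 13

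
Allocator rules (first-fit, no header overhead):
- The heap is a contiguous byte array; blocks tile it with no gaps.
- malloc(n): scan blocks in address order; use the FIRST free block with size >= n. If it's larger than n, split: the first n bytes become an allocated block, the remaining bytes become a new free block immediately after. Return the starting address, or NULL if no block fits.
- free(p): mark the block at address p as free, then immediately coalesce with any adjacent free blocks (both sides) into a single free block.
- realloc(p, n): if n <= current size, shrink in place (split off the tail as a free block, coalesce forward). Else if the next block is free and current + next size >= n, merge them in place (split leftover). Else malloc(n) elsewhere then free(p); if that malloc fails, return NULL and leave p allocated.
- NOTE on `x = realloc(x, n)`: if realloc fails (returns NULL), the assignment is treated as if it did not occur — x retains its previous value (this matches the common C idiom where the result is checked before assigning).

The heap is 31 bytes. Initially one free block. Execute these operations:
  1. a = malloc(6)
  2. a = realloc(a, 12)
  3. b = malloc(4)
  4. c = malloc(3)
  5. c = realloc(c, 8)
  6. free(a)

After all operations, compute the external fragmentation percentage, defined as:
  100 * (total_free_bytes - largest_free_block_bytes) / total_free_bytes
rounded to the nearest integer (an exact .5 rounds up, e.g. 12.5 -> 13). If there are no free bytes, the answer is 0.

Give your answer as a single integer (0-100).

Op 1: a = malloc(6) -> a = 0; heap: [0-5 ALLOC][6-30 FREE]
Op 2: a = realloc(a, 12) -> a = 0; heap: [0-11 ALLOC][12-30 FREE]
Op 3: b = malloc(4) -> b = 12; heap: [0-11 ALLOC][12-15 ALLOC][16-30 FREE]
Op 4: c = malloc(3) -> c = 16; heap: [0-11 ALLOC][12-15 ALLOC][16-18 ALLOC][19-30 FREE]
Op 5: c = realloc(c, 8) -> c = 16; heap: [0-11 ALLOC][12-15 ALLOC][16-23 ALLOC][24-30 FREE]
Op 6: free(a) -> (freed a); heap: [0-11 FREE][12-15 ALLOC][16-23 ALLOC][24-30 FREE]
Free blocks: [12 7] total_free=19 largest=12 -> 100*(19-12)/19 = 700/19 ≈ 36.842 -> rounds to 37

Answer: 37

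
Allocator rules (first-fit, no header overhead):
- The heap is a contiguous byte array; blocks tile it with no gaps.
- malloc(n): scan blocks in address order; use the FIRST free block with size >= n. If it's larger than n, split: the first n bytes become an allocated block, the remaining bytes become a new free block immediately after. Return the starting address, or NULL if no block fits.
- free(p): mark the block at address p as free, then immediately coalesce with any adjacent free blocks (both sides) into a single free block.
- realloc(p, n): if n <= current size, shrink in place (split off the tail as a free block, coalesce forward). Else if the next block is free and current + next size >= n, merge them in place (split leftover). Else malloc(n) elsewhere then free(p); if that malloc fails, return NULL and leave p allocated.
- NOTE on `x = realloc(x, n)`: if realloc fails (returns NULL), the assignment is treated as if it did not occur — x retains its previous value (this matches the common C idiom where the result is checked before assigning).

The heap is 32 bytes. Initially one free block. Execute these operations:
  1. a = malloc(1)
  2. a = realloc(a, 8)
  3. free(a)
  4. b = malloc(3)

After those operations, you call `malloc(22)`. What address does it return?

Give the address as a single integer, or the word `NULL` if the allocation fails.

Op 1: a = malloc(1) -> a = 0; heap: [0-0 ALLOC][1-31 FREE]
Op 2: a = realloc(a, 8) -> a = 0; heap: [0-7 ALLOC][8-31 FREE]
Op 3: free(a) -> (freed a); heap: [0-31 FREE]
Op 4: b = malloc(3) -> b = 0; heap: [0-2 ALLOC][3-31 FREE]
malloc(22): first-fit scan over [0-2 ALLOC][3-31 FREE] -> 3

Answer: 3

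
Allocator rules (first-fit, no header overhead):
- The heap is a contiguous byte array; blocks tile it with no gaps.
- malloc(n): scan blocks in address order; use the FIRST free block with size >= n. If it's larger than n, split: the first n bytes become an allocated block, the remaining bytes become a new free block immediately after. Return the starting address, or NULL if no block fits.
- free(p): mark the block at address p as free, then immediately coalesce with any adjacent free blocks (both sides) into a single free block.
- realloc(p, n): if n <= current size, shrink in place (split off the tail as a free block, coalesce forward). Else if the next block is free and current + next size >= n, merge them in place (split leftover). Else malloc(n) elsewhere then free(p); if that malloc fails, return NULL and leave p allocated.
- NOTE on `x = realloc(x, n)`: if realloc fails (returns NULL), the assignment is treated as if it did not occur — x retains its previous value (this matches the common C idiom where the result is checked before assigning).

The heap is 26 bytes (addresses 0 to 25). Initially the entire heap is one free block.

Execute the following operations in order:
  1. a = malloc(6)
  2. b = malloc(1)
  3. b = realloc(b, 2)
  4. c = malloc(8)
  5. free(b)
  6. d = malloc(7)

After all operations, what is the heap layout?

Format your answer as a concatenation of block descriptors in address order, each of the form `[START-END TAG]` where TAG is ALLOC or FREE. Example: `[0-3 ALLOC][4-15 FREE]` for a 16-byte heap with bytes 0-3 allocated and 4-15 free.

Op 1: a = malloc(6) -> a = 0; heap: [0-5 ALLOC][6-25 FREE]
Op 2: b = malloc(1) -> b = 6; heap: [0-5 ALLOC][6-6 ALLOC][7-25 FREE]
Op 3: b = realloc(b, 2) -> b = 6; heap: [0-5 ALLOC][6-7 ALLOC][8-25 FREE]
Op 4: c = malloc(8) -> c = 8; heap: [0-5 ALLOC][6-7 ALLOC][8-15 ALLOC][16-25 FREE]
Op 5: free(b) -> (freed b); heap: [0-5 ALLOC][6-7 FREE][8-15 ALLOC][16-25 FREE]
Op 6: d = malloc(7) -> d = 16; heap: [0-5 ALLOC][6-7 FREE][8-15 ALLOC][16-22 ALLOC][23-25 FREE]

Answer: [0-5 ALLOC][6-7 FREE][8-15 ALLOC][16-22 ALLOC][23-25 FREE]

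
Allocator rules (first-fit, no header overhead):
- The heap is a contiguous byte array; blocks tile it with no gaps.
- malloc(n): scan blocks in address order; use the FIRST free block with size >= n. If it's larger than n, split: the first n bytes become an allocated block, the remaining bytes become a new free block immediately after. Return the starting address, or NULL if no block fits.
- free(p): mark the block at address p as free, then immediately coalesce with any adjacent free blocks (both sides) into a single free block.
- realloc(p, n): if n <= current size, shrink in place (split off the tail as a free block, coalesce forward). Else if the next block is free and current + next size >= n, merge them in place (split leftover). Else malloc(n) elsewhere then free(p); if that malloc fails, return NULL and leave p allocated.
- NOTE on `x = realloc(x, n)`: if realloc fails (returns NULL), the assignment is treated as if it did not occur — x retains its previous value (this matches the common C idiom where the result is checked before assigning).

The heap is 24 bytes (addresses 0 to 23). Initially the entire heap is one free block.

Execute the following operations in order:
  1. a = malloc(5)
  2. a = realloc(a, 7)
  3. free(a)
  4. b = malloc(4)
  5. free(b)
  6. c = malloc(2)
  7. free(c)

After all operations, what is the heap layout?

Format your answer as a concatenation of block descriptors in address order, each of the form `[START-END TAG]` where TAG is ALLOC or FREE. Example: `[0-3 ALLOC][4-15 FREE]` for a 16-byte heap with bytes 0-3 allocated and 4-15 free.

Answer: [0-23 FREE]

Derivation:
Op 1: a = malloc(5) -> a = 0; heap: [0-4 ALLOC][5-23 FREE]
Op 2: a = realloc(a, 7) -> a = 0; heap: [0-6 ALLOC][7-23 FREE]
Op 3: free(a) -> (freed a); heap: [0-23 FREE]
Op 4: b = malloc(4) -> b = 0; heap: [0-3 ALLOC][4-23 FREE]
Op 5: free(b) -> (freed b); heap: [0-23 FREE]
Op 6: c = malloc(2) -> c = 0; heap: [0-1 ALLOC][2-23 FREE]
Op 7: free(c) -> (freed c); heap: [0-23 FREE]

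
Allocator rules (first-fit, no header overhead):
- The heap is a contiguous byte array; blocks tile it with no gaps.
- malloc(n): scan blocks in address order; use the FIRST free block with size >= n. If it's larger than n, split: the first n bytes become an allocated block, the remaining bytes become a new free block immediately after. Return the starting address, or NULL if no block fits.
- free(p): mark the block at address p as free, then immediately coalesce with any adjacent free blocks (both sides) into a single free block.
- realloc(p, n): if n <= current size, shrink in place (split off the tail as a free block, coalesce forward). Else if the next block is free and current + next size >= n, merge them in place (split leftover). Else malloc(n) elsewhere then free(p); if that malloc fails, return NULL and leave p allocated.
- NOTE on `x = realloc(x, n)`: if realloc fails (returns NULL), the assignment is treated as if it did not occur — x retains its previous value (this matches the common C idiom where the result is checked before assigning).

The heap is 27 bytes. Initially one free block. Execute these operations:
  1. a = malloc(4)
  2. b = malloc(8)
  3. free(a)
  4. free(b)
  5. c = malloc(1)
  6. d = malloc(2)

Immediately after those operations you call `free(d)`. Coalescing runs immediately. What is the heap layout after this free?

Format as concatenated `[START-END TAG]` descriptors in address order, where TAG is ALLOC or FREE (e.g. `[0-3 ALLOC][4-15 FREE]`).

Op 1: a = malloc(4) -> a = 0; heap: [0-3 ALLOC][4-26 FREE]
Op 2: b = malloc(8) -> b = 4; heap: [0-3 ALLOC][4-11 ALLOC][12-26 FREE]
Op 3: free(a) -> (freed a); heap: [0-3 FREE][4-11 ALLOC][12-26 FREE]
Op 4: free(b) -> (freed b); heap: [0-26 FREE]
Op 5: c = malloc(1) -> c = 0; heap: [0-0 ALLOC][1-26 FREE]
Op 6: d = malloc(2) -> d = 1; heap: [0-0 ALLOC][1-2 ALLOC][3-26 FREE]
free(d): d = 1 -> block [1-2 ALLOC]; mark free, coalesce with adjacent free neighbors -> [0-0 ALLOC][1-26 FREE]

Answer: [0-0 ALLOC][1-26 FREE]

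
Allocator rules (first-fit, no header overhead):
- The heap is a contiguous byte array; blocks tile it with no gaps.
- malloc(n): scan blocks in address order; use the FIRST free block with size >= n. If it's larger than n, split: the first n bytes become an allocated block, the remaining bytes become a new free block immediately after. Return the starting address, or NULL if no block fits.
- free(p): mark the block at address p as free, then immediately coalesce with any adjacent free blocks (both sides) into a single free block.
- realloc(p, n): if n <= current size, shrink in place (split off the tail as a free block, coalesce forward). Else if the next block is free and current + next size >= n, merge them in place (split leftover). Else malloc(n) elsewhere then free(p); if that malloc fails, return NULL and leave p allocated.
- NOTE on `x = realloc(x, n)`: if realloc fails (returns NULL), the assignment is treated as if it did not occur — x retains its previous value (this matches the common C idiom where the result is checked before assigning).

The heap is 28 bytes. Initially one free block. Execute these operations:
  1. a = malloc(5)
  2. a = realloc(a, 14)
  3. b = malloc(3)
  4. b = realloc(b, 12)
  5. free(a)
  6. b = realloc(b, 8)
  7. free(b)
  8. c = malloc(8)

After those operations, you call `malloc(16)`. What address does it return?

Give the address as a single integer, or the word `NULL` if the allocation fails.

Answer: 8

Derivation:
Op 1: a = malloc(5) -> a = 0; heap: [0-4 ALLOC][5-27 FREE]
Op 2: a = realloc(a, 14) -> a = 0; heap: [0-13 ALLOC][14-27 FREE]
Op 3: b = malloc(3) -> b = 14; heap: [0-13 ALLOC][14-16 ALLOC][17-27 FREE]
Op 4: b = realloc(b, 12) -> b = 14; heap: [0-13 ALLOC][14-25 ALLOC][26-27 FREE]
Op 5: free(a) -> (freed a); heap: [0-13 FREE][14-25 ALLOC][26-27 FREE]
Op 6: b = realloc(b, 8) -> b = 14; heap: [0-13 FREE][14-21 ALLOC][22-27 FREE]
Op 7: free(b) -> (freed b); heap: [0-27 FREE]
Op 8: c = malloc(8) -> c = 0; heap: [0-7 ALLOC][8-27 FREE]
malloc(16): first-fit scan over [0-7 ALLOC][8-27 FREE] -> 8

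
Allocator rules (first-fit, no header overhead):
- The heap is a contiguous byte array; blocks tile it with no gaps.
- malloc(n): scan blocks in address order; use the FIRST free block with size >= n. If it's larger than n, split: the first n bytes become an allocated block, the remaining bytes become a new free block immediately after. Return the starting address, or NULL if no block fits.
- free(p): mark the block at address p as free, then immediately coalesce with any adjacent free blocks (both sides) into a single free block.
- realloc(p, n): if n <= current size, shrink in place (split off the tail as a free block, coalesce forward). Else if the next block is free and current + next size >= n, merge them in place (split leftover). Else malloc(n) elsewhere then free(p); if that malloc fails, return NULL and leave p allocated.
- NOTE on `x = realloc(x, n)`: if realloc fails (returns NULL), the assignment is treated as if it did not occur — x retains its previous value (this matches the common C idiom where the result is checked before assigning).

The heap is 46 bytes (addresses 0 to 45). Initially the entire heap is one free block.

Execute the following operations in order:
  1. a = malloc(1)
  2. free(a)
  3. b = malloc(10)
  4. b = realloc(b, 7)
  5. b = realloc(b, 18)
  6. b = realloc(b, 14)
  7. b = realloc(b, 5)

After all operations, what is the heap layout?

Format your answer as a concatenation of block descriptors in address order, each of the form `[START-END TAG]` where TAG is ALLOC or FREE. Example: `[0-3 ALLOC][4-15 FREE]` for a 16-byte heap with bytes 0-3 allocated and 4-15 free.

Op 1: a = malloc(1) -> a = 0; heap: [0-0 ALLOC][1-45 FREE]
Op 2: free(a) -> (freed a); heap: [0-45 FREE]
Op 3: b = malloc(10) -> b = 0; heap: [0-9 ALLOC][10-45 FREE]
Op 4: b = realloc(b, 7) -> b = 0; heap: [0-6 ALLOC][7-45 FREE]
Op 5: b = realloc(b, 18) -> b = 0; heap: [0-17 ALLOC][18-45 FREE]
Op 6: b = realloc(b, 14) -> b = 0; heap: [0-13 ALLOC][14-45 FREE]
Op 7: b = realloc(b, 5) -> b = 0; heap: [0-4 ALLOC][5-45 FREE]

Answer: [0-4 ALLOC][5-45 FREE]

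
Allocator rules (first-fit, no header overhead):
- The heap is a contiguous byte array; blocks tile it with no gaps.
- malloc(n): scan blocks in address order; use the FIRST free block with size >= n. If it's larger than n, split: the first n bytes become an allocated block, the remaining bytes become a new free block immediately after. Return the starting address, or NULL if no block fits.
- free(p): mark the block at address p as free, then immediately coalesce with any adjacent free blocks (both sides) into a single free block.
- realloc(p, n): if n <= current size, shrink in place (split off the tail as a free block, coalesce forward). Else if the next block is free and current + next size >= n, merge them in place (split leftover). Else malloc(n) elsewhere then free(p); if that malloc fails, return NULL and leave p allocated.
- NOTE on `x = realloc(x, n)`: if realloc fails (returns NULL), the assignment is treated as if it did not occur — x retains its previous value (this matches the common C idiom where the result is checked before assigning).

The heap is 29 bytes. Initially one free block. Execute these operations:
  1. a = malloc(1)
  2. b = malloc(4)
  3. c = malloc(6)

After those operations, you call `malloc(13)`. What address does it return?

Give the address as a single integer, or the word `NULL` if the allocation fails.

Op 1: a = malloc(1) -> a = 0; heap: [0-0 ALLOC][1-28 FREE]
Op 2: b = malloc(4) -> b = 1; heap: [0-0 ALLOC][1-4 ALLOC][5-28 FREE]
Op 3: c = malloc(6) -> c = 5; heap: [0-0 ALLOC][1-4 ALLOC][5-10 ALLOC][11-28 FREE]
malloc(13): first-fit scan over [0-0 ALLOC][1-4 ALLOC][5-10 ALLOC][11-28 FREE] -> 11

Answer: 11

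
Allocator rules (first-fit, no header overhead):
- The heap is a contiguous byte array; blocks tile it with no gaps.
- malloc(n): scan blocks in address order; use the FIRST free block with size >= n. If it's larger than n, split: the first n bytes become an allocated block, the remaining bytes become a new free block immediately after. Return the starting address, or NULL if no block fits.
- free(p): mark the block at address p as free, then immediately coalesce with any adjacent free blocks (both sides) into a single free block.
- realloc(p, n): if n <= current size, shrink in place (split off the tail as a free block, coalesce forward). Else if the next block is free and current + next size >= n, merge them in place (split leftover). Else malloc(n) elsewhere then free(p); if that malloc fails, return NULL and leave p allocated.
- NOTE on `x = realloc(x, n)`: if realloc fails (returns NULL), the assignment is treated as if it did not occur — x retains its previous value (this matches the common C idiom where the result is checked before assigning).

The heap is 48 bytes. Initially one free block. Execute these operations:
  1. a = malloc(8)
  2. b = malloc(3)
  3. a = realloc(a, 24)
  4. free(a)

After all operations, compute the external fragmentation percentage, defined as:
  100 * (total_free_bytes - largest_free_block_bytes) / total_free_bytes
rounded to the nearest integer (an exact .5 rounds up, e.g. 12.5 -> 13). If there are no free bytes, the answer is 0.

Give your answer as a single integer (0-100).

Answer: 18

Derivation:
Op 1: a = malloc(8) -> a = 0; heap: [0-7 ALLOC][8-47 FREE]
Op 2: b = malloc(3) -> b = 8; heap: [0-7 ALLOC][8-10 ALLOC][11-47 FREE]
Op 3: a = realloc(a, 24) -> a = 11; heap: [0-7 FREE][8-10 ALLOC][11-34 ALLOC][35-47 FREE]
Op 4: free(a) -> (freed a); heap: [0-7 FREE][8-10 ALLOC][11-47 FREE]
Free blocks: [8 37] total_free=45 largest=37 -> 100*(45-37)/45 = 800/45 ≈ 17.778 -> rounds to 18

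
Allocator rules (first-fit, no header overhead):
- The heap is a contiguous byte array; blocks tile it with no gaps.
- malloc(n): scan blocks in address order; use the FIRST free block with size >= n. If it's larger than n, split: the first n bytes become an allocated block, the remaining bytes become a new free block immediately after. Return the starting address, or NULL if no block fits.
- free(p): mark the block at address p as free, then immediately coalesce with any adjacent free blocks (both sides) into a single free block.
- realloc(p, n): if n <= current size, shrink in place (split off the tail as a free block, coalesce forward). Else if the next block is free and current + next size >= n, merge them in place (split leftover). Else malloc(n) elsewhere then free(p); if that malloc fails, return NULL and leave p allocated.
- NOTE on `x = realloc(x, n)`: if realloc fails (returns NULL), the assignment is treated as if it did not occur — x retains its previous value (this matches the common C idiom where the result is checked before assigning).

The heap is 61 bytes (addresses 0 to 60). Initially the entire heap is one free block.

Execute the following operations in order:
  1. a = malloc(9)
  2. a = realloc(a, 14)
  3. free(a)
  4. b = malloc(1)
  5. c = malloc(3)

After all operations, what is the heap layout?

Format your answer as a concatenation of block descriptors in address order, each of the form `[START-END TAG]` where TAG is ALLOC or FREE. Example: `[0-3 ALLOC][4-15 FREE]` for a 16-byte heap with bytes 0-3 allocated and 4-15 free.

Op 1: a = malloc(9) -> a = 0; heap: [0-8 ALLOC][9-60 FREE]
Op 2: a = realloc(a, 14) -> a = 0; heap: [0-13 ALLOC][14-60 FREE]
Op 3: free(a) -> (freed a); heap: [0-60 FREE]
Op 4: b = malloc(1) -> b = 0; heap: [0-0 ALLOC][1-60 FREE]
Op 5: c = malloc(3) -> c = 1; heap: [0-0 ALLOC][1-3 ALLOC][4-60 FREE]

Answer: [0-0 ALLOC][1-3 ALLOC][4-60 FREE]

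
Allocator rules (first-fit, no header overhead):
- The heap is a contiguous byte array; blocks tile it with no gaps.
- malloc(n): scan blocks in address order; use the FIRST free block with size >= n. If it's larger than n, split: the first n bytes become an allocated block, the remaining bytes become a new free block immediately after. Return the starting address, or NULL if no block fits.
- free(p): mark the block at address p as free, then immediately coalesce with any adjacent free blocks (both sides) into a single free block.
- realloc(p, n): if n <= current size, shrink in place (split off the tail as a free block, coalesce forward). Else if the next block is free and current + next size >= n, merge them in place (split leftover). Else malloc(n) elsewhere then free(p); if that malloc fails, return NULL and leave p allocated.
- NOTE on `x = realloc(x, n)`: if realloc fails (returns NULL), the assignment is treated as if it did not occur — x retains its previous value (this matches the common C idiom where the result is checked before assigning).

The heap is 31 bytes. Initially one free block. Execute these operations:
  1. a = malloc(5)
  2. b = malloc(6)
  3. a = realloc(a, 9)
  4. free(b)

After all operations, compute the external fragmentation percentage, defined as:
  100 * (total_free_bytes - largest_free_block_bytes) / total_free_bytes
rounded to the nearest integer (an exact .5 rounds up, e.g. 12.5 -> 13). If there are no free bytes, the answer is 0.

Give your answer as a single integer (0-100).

Op 1: a = malloc(5) -> a = 0; heap: [0-4 ALLOC][5-30 FREE]
Op 2: b = malloc(6) -> b = 5; heap: [0-4 ALLOC][5-10 ALLOC][11-30 FREE]
Op 3: a = realloc(a, 9) -> a = 11; heap: [0-4 FREE][5-10 ALLOC][11-19 ALLOC][20-30 FREE]
Op 4: free(b) -> (freed b); heap: [0-10 FREE][11-19 ALLOC][20-30 FREE]
Free blocks: [11 11] total_free=22 largest=11 -> 100*(22-11)/22 = 1100/22 = 50

Answer: 50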